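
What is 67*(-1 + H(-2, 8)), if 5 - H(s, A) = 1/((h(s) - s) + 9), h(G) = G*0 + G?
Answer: 2345/9 ≈ 260.56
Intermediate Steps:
h(G) = G (h(G) = 0 + G = G)
H(s, A) = 44/9 (H(s, A) = 5 - 1/((s - s) + 9) = 5 - 1/(0 + 9) = 5 - 1/9 = 44/9)
67*(-1 + H(-2, 8)) = 67*(-1 + 44/9) = 67*(35/9) = 2345/9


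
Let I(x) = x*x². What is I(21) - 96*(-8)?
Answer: 10029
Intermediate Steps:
I(x) = x³
I(21) - 96*(-8) = 21³ - 96*(-8) = 9261 - 1*(-768) = 9261 + 768 = 10029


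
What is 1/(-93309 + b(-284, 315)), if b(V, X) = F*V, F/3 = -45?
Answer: -1/54969 ≈ -1.8192e-5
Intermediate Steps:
F = -135 (F = 3*(-45) = -135)
b(V, X) = -135*V
1/(-93309 + b(-284, 315)) = 1/(-93309 - 135*(-284)) = 1/(-93309 + 38340) = 1/(-54969) = -1/54969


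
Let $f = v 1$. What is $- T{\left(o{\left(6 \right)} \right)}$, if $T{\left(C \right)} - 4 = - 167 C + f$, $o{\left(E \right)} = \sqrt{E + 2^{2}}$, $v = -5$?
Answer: $1 + 167 \sqrt{10} \approx 529.1$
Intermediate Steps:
$f = -5$ ($f = \left(-5\right) 1 = -5$)
$o{\left(E \right)} = \sqrt{4 + E}$ ($o{\left(E \right)} = \sqrt{E + 4} = \sqrt{4 + E}$)
$T{\left(C \right)} = -1 - 167 C$ ($T{\left(C \right)} = 4 - \left(5 + 167 C\right) = -1 - 167 C$)
$- T{\left(o{\left(6 \right)} \right)} = - (-1 - 167 \sqrt{4 + 6}) = - (-1 - 167 \sqrt{10}) = 1 + 167 \sqrt{10}$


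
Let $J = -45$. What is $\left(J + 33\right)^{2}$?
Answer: $144$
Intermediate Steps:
$\left(J + 33\right)^{2} = \left(-45 + 33\right)^{2} = \left(-12\right)^{2} = 144$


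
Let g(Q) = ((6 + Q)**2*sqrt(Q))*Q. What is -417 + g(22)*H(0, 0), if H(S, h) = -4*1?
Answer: -417 - 68992*sqrt(22) ≈ -3.2402e+5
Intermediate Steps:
H(S, h) = -4
g(Q) = Q**(3/2)*(6 + Q)**2 (g(Q) = (sqrt(Q)*(6 + Q)**2)*Q = Q**(3/2)*(6 + Q)**2)
-417 + g(22)*H(0, 0) = -417 + (22**(3/2)*(6 + 22)**2)*(-4) = -417 + ((22*sqrt(22))*28**2)*(-4) = -417 + ((22*sqrt(22))*784)*(-4) = -417 + (17248*sqrt(22))*(-4) = -417 - 68992*sqrt(22)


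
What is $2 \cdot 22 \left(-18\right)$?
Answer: $-792$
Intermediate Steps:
$2 \cdot 22 \left(-18\right) = 44 \left(-18\right) = -792$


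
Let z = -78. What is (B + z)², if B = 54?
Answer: 576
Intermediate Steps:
(B + z)² = (54 - 78)² = (-24)² = 576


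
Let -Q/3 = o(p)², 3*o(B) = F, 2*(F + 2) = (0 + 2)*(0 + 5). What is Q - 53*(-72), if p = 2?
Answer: 3813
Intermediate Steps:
F = 3 (F = -2 + ((0 + 2)*(0 + 5))/2 = -2 + (2*5)/2 = -2 + (½)*10 = -2 + 5 = 3)
o(B) = 1 (o(B) = (⅓)*3 = 1)
Q = -3 (Q = -3*1² = -3*1 = -3)
Q - 53*(-72) = -3 - 53*(-72) = -3 + 3816 = 3813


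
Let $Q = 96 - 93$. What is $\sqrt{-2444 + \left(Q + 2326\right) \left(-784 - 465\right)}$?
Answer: $3 i \sqrt{323485} \approx 1706.3 i$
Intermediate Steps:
$Q = 3$
$\sqrt{-2444 + \left(Q + 2326\right) \left(-784 - 465\right)} = \sqrt{-2444 + \left(3 + 2326\right) \left(-784 - 465\right)} = \sqrt{-2444 + 2329 \left(-1249\right)} = \sqrt{-2444 - 2908921} = \sqrt{-2911365} = 3 i \sqrt{323485}$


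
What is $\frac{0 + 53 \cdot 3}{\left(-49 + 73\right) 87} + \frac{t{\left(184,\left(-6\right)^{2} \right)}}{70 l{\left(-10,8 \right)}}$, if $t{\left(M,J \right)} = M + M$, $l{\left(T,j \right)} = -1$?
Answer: $- \frac{126209}{24360} \approx -5.181$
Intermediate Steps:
$t{\left(M,J \right)} = 2 M$
$\frac{0 + 53 \cdot 3}{\left(-49 + 73\right) 87} + \frac{t{\left(184,\left(-6\right)^{2} \right)}}{70 l{\left(-10,8 \right)}} = \frac{0 + 53 \cdot 3}{\left(-49 + 73\right) 87} + \frac{2 \cdot 184}{70 \left(-1\right)} = \frac{0 + 159}{24 \cdot 87} + \frac{368}{-70} = \frac{159}{2088} + 368 \left(- \frac{1}{70}\right) = 159 \cdot \frac{1}{2088} - \frac{184}{35} = \frac{53}{696} - \frac{184}{35} = - \frac{126209}{24360}$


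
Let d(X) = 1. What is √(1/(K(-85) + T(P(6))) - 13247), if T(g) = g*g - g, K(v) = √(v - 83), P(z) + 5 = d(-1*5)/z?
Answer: √((-13445669 - 953784*I*√42)/(1015 + 72*I*√42)) ≈ 0.e-4 - 115.1*I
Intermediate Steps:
P(z) = -5 + 1/z
K(v) = √(-83 + v)
T(g) = g² - g
√(1/(K(-85) + T(P(6))) - 13247) = √(1/(√(-83 - 85) + (-5 + 1/6)*(-1 + (-5 + 1/6))) - 13247) = √(1/(√(-168) + (-5 + ⅙)*(-1 + (-5 + ⅙))) - 13247) = √(1/(2*I*√42 - 29*(-1 - 29/6)/6) - 13247) = √(1/(2*I*√42 - 29/6*(-35/6)) - 13247) = √(1/(2*I*√42 + 1015/36) - 13247) = √(1/(1015/36 + 2*I*√42) - 13247) = √(-13247 + 1/(1015/36 + 2*I*√42))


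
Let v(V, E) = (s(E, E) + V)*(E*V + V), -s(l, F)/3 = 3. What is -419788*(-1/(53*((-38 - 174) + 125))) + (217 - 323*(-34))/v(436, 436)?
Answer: -34152709522643/375137883204 ≈ -91.040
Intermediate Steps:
s(l, F) = -9 (s(l, F) = -3*3 = -9)
v(V, E) = (-9 + V)*(V + E*V) (v(V, E) = (-9 + V)*(E*V + V) = (-9 + V)*(V + E*V))
-419788*(-1/(53*((-38 - 174) + 125))) + (217 - 323*(-34))/v(436, 436) = -419788*(-1/(53*((-38 - 174) + 125))) + (217 - 323*(-34))/((436*(-9 + 436 - 9*436 + 436*436))) = -419788*(-1/(53*(-212 + 125))) + (217 + 10982)/((436*(-9 + 436 - 3924 + 190096))) = -419788/((-53*(-87))) + 11199/((436*186599)) = -419788/4611 + 11199/81357164 = -34152709522643/375137883204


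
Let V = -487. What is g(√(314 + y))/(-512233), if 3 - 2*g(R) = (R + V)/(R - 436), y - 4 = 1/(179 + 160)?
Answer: -2633293/1432799016811 + 51*√36545217/65908754773306 ≈ -1.8332e-6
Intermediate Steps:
y = 1357/339 (y = 4 + 1/(179 + 160) = 4 + 1/339 = 1357/339 ≈ 4.0030)
g(R) = 3/2 - (-487 + R)/(2*(-436 + R)) (g(R) = 3/2 - (R - 487)/(2*(R - 436)) = 3/2 - (-487 + R)/(2*(-436 + R)))
g(√(314 + y))/(-512233) = ((-821/2 + √(314 + 1357/339))/(-436 + √(314 + 1357/339)))/(-512233) = ((-821/2 + √(107803/339))/(-436 + √(107803/339)))*(-1/512233) = ((-821/2 + √36545217/339)/(-436 + √36545217/339))*(-1/512233) = -(-821/2 + √36545217/339)/(512233*(-436 + √36545217/339))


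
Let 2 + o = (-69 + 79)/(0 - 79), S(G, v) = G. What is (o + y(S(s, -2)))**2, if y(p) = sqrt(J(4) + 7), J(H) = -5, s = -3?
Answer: 40706/6241 - 336*sqrt(2)/79 ≈ 0.50747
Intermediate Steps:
o = -168/79 (o = -2 + (-69 + 79)/(0 - 79) = -2 + 10/(-79) = -2 + 10*(-1/79) = -2 - 10/79 = -168/79 ≈ -2.1266)
y(p) = sqrt(2) (y(p) = sqrt(-5 + 7) = sqrt(2))
(o + y(S(s, -2)))**2 = (-168/79 + sqrt(2))**2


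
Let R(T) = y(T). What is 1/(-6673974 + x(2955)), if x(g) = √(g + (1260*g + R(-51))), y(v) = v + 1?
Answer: -6673974/44541925226471 - 7*√76045/44541925226471 ≈ -1.4988e-7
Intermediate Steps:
y(v) = 1 + v
R(T) = 1 + T
x(g) = √(-50 + 1261*g) (x(g) = √(g + (1260*g + (1 - 51))) = √(g + (1260*g - 50)) = √(g + (-50 + 1260*g)) = √(-50 + 1261*g))
1/(-6673974 + x(2955)) = 1/(-6673974 + √(-50 + 1261*2955)) = 1/(-6673974 + √(-50 + 3726255)) = 1/(-6673974 + √3726205) = 1/(-6673974 + 7*√76045)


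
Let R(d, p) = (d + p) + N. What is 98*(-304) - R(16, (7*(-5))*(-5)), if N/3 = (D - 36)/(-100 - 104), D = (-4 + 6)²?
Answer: -509719/17 ≈ -29983.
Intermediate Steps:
D = 4 (D = 2² = 4)
N = 8/17 (N = 3*((4 - 36)/(-100 - 104)) = 3*(-32/(-204)) = 3*(-32*(-1/204)) = 3*(8/51) = 8/17 ≈ 0.47059)
R(d, p) = 8/17 + d + p (R(d, p) = (d + p) + 8/17 = 8/17 + d + p)
98*(-304) - R(16, (7*(-5))*(-5)) = 98*(-304) - (8/17 + 16 + (7*(-5))*(-5)) = -29792 - (8/17 + 16 - 35*(-5)) = -29792 - (8/17 + 16 + 175) = -29792 - 1*3255/17 = -29792 - 3255/17 = -509719/17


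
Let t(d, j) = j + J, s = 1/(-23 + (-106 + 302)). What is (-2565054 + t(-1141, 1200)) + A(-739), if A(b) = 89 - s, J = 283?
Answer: -443482387/173 ≈ -2.5635e+6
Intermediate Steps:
s = 1/173 (s = 1/(-23 + 196) = 1/173 ≈ 0.0057803)
A(b) = 15396/173 (A(b) = 89 - 1*1/173 = 89 - 1/173 = 15396/173)
t(d, j) = 283 + j (t(d, j) = j + 283 = 283 + j)
(-2565054 + t(-1141, 1200)) + A(-739) = (-2565054 + (283 + 1200)) + 15396/173 = (-2565054 + 1483) + 15396/173 = -2563571 + 15396/173 = -443482387/173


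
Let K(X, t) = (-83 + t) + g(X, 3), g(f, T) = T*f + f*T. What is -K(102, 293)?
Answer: -822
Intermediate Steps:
g(f, T) = 2*T*f (g(f, T) = T*f + T*f = 2*T*f)
K(X, t) = -83 + t + 6*X (K(X, t) = (-83 + t) + 2*3*X = (-83 + t) + 6*X = -83 + t + 6*X)
-K(102, 293) = -(-83 + 293 + 6*102) = -(-83 + 293 + 612) = -1*822 = -822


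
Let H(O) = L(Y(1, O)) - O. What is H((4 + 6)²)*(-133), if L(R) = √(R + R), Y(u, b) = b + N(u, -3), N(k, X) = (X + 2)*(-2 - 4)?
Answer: 13300 - 266*√53 ≈ 11363.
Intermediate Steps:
N(k, X) = -12 - 6*X (N(k, X) = (2 + X)*(-6) = -12 - 6*X)
Y(u, b) = 6 + b (Y(u, b) = b + (-12 - 6*(-3)) = b + (-12 + 18) = b + 6 = 6 + b)
L(R) = √2*√R (L(R) = √(2*R) = √2*√R)
H(O) = -O + √2*√(6 + O) (H(O) = √2*√(6 + O) - O = -O + √2*√(6 + O))
H((4 + 6)²)*(-133) = (√(12 + 2*(4 + 6)²) - (4 + 6)²)*(-133) = (√(12 + 2*10²) - 1*10²)*(-133) = (√(12 + 2*100) - 1*100)*(-133) = (√(12 + 200) - 100)*(-133) = (√212 - 100)*(-133) = (2*√53 - 100)*(-133) = (-100 + 2*√53)*(-133) = 13300 - 266*√53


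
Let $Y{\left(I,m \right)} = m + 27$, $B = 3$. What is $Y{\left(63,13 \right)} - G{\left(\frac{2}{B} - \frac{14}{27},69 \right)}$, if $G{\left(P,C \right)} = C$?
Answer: $-29$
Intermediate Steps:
$Y{\left(I,m \right)} = 27 + m$
$Y{\left(63,13 \right)} - G{\left(\frac{2}{B} - \frac{14}{27},69 \right)} = \left(27 + 13\right) - 69 = 40 - 69 = -29$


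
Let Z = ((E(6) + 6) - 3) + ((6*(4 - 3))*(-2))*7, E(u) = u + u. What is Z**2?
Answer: 4761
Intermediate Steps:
E(u) = 2*u
Z = -69 (Z = ((2*6 + 6) - 3) + ((6*(4 - 3))*(-2))*7 = ((12 + 6) - 3) + ((6*1)*(-2))*7 = (18 - 3) + (6*(-2))*7 = 15 - 12*7 = 15 - 84 = -69)
Z**2 = (-69)**2 = 4761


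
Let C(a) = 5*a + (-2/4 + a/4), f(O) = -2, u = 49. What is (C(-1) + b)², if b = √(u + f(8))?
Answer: 1281/16 - 23*√47/2 ≈ 1.2225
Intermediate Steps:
C(a) = -½ + 21*a/4 (C(a) = 5*a + (-2*¼ + a*(¼)) = 5*a + (-½ + a/4) = -½ + 21*a/4)
b = √47 (b = √(49 - 2) = √47 ≈ 6.8557)
(C(-1) + b)² = ((-½ + (21/4)*(-1)) + √47)² = ((-½ - 21/4) + √47)² = (-23/4 + √47)²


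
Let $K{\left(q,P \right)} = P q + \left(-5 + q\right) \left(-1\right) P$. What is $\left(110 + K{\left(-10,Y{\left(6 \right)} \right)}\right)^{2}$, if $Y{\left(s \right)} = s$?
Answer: $19600$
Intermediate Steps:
$K{\left(q,P \right)} = P q + P \left(5 - q\right)$ ($K{\left(q,P \right)} = P q + \left(5 - q\right) P = P q + P \left(5 - q\right)$)
$\left(110 + K{\left(-10,Y{\left(6 \right)} \right)}\right)^{2} = \left(110 + 5 \cdot 6\right)^{2} = \left(110 + 30\right)^{2} = 140^{2} = 19600$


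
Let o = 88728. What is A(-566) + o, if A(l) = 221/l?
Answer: 50219827/566 ≈ 88728.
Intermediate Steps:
A(-566) + o = 221/(-566) + 88728 = 221*(-1/566) + 88728 = -221/566 + 88728 = 50219827/566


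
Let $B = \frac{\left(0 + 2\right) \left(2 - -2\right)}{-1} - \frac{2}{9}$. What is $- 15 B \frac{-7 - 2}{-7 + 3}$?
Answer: $\frac{555}{2} \approx 277.5$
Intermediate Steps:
$B = - \frac{74}{9}$ ($B = 2 \left(2 + \left(-2 + 4\right)\right) \left(-1\right) - \frac{2}{9} = 2 \left(2 + 2\right) \left(-1\right) - \frac{2}{9} = 2 \cdot 4 \left(-1\right) - \frac{2}{9} = 8 \left(-1\right) - \frac{2}{9} = -8 - \frac{2}{9} = - \frac{74}{9} \approx -8.2222$)
$- 15 B \frac{-7 - 2}{-7 + 3} = \left(-15\right) \left(- \frac{74}{9}\right) \frac{-7 - 2}{-7 + 3} = \frac{370 \left(- \frac{9}{-4}\right)}{3} = \frac{370 \left(\left(-9\right) \left(- \frac{1}{4}\right)\right)}{3} = \frac{370}{3} \cdot \frac{9}{4} = \frac{555}{2}$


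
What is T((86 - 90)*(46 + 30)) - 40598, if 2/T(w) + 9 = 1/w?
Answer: -111117334/2737 ≈ -40598.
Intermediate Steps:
T(w) = 2/(-9 + 1/w)
T((86 - 90)*(46 + 30)) - 40598 = -2*(86 - 90)*(46 + 30)/(-1 + 9*((86 - 90)*(46 + 30))) - 40598 = -2*(-4*76)/(-1 + 9*(-4*76)) - 40598 = -2*(-304)/(-1 + 9*(-304)) - 40598 = -2*(-304)/(-1 - 2736) - 40598 = -2*(-304)/(-2737) - 40598 = -2*(-304)*(-1/2737) - 40598 = -608/2737 - 40598 = -111117334/2737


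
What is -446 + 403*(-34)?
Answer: -14148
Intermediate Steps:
-446 + 403*(-34) = -446 - 13702 = -14148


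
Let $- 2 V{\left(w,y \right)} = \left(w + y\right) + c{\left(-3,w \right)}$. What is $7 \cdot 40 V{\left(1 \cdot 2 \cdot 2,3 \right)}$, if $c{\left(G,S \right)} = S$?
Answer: $-1540$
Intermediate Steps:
$V{\left(w,y \right)} = - w - \frac{y}{2}$ ($V{\left(w,y \right)} = - \frac{\left(w + y\right) + w}{2} = - \frac{y + 2 w}{2} = - w - \frac{y}{2}$)
$7 \cdot 40 V{\left(1 \cdot 2 \cdot 2,3 \right)} = 7 \cdot 40 \left(- 1 \cdot 2 \cdot 2 - \frac{3}{2}\right) = 280 \left(- 1 \cdot 4 - \frac{3}{2}\right) = 280 \left(\left(-1\right) 4 - \frac{3}{2}\right) = 280 \left(-4 - \frac{3}{2}\right) = 280 \left(- \frac{11}{2}\right) = -1540$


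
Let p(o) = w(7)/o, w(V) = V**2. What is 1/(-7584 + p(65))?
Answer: -65/492911 ≈ -0.00013187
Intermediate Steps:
p(o) = 49/o (p(o) = 7**2/o = 49/o)
1/(-7584 + p(65)) = 1/(-7584 + 49/65) = 1/(-492911/65) = -65/492911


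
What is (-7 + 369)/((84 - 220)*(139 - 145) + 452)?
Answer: 181/634 ≈ 0.28549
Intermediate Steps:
(-7 + 369)/((84 - 220)*(139 - 145) + 452) = 362/(-136*(-6) + 452) = 362/(816 + 452) = 362/1268 = 362*(1/1268) = 181/634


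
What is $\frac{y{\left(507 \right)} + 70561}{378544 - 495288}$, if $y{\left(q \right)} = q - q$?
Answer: $- \frac{70561}{116744} \approx -0.60441$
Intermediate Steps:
$y{\left(q \right)} = 0$
$\frac{y{\left(507 \right)} + 70561}{378544 - 495288} = \frac{0 + 70561}{378544 - 495288} = \frac{70561}{-116744} = 70561 \left(- \frac{1}{116744}\right) = - \frac{70561}{116744}$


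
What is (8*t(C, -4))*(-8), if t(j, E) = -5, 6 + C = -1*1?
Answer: 320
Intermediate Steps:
C = -7 (C = -6 - 1*1 = -6 - 1 = -7)
(8*t(C, -4))*(-8) = (8*(-5))*(-8) = -40*(-8) = 320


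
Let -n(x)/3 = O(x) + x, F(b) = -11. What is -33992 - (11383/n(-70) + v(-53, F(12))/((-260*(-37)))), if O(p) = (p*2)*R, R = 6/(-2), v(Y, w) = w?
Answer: -34324367599/1010100 ≈ -33981.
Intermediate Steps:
R = -3 (R = 6*(-1/2) = -3)
O(p) = -6*p (O(p) = (p*2)*(-3) = (2*p)*(-3) = -6*p)
n(x) = 15*x (n(x) = -3*(-6*x + x) = -(-15)*x = 15*x)
-33992 - (11383/n(-70) + v(-53, F(12))/((-260*(-37)))) = -33992 - (11383/((15*(-70))) - 11/((-260*(-37)))) = -33992 - (11383/(-1050) - 11/9620) = -33992 - (11383*(-1/1050) - 11*1/9620) = -33992 - (-11383/1050 - 11/9620) = -33992 - 1*(-10951601/1010100) = -33992 + 10951601/1010100 = -34324367599/1010100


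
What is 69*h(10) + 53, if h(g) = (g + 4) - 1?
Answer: 950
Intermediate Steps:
h(g) = 3 + g (h(g) = (4 + g) - 1 = 3 + g)
69*h(10) + 53 = 69*(3 + 10) + 53 = 69*13 + 53 = 897 + 53 = 950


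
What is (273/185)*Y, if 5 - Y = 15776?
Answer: -4305483/185 ≈ -23273.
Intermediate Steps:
Y = -15771 (Y = 5 - 1*15776 = 5 - 15776 = -15771)
(273/185)*Y = (273/185)*(-15771) = -4305483/185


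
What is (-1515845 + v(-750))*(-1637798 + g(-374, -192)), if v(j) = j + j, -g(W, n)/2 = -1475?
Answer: 2480628438560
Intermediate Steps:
g(W, n) = 2950 (g(W, n) = -2*(-1475) = 2950)
v(j) = 2*j
(-1515845 + v(-750))*(-1637798 + g(-374, -192)) = (-1515845 + 2*(-750))*(-1637798 + 2950) = (-1515845 - 1500)*(-1634848) = -1517345*(-1634848) = 2480628438560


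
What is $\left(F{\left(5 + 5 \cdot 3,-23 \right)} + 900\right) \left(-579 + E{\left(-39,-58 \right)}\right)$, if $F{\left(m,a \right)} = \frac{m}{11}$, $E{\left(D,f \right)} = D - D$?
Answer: $- \frac{5743680}{11} \approx -5.2215 \cdot 10^{5}$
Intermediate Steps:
$E{\left(D,f \right)} = 0$
$F{\left(m,a \right)} = \frac{m}{11}$ ($F{\left(m,a \right)} = m \frac{1}{11} = \frac{m}{11}$)
$\left(F{\left(5 + 5 \cdot 3,-23 \right)} + 900\right) \left(-579 + E{\left(-39,-58 \right)}\right) = \left(\frac{5 + 5 \cdot 3}{11} + 900\right) \left(-579 + 0\right) = \left(\frac{5 + 15}{11} + 900\right) \left(-579\right) = \left(\frac{1}{11} \cdot 20 + 900\right) \left(-579\right) = \left(\frac{20}{11} + 900\right) \left(-579\right) = \frac{9920}{11} \left(-579\right) = - \frac{5743680}{11}$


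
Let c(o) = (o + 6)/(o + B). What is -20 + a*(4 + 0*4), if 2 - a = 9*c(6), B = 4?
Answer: -276/5 ≈ -55.200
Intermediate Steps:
c(o) = (6 + o)/(4 + o) (c(o) = (o + 6)/(o + 4) = (6 + o)/(4 + o))
a = -44/5 (a = 2 - 9*(6 + 6)/(4 + 6) = 2 - 9*12/10 = 2 - 9*(⅒)*12 = 2 - 9*6/5 = 2 - 1*54/5 = 2 - 54/5 = -44/5 ≈ -8.8000)
-20 + a*(4 + 0*4) = -20 - 44*(4 + 0*4)/5 = -20 - 44*(4 + 0)/5 = -20 - 44/5*4 = -20 - 176/5 = -276/5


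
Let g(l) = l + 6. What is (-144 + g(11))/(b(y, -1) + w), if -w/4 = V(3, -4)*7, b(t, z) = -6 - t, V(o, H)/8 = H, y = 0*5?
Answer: -127/890 ≈ -0.14270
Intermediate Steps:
y = 0
V(o, H) = 8*H
g(l) = 6 + l
w = 896 (w = -4*8*(-4)*7 = -(-128)*7 = -4*(-224) = 896)
(-144 + g(11))/(b(y, -1) + w) = (-144 + (6 + 11))/((-6 - 1*0) + 896) = (-144 + 17)/((-6 + 0) + 896) = -127/(-6 + 896) = -127/890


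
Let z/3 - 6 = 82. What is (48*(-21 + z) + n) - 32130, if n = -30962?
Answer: -51428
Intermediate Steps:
z = 264 (z = 18 + 3*82 = 18 + 246 = 264)
(48*(-21 + z) + n) - 32130 = (48*(-21 + 264) - 30962) - 32130 = (48*243 - 30962) - 32130 = (11664 - 30962) - 32130 = -19298 - 32130 = -51428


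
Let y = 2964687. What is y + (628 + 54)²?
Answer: 3429811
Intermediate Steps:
y + (628 + 54)² = 2964687 + (628 + 54)² = 2964687 + 682² = 2964687 + 465124 = 3429811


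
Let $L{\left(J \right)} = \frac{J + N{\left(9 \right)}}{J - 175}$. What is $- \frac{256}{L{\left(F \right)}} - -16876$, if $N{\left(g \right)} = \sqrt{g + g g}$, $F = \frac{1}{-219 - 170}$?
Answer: $\frac{7414509620}{439319} + \frac{656059392 \sqrt{10}}{439319} \approx 21600.0$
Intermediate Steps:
$F = - \frac{1}{389}$ ($F = \frac{1}{-389} = - \frac{1}{389} \approx -0.0025707$)
$N{\left(g \right)} = \sqrt{g + g^{2}}$
$L{\left(J \right)} = \frac{J + 3 \sqrt{10}}{-175 + J}$ ($L{\left(J \right)} = \frac{J + \sqrt{9 \left(1 + 9\right)}}{J - 175} = \frac{J + \sqrt{9 \cdot 10}}{-175 + J} = \frac{J + \sqrt{90}}{-175 + J} = \frac{J + 3 \sqrt{10}}{-175 + J}$)
$- \frac{256}{L{\left(F \right)}} - -16876 = - \frac{256}{\frac{1}{-175 - \frac{1}{389}} \left(- \frac{1}{389} + 3 \sqrt{10}\right)} - -16876 = - \frac{256}{\frac{1}{- \frac{68076}{389}} \left(- \frac{1}{389} + 3 \sqrt{10}\right)} + 16876 = - \frac{256}{\left(- \frac{389}{68076}\right) \left(- \frac{1}{389} + 3 \sqrt{10}\right)} + 16876 = - \frac{256}{\frac{1}{68076} - \frac{389 \sqrt{10}}{22692}} + 16876 = 16876 - \frac{256}{\frac{1}{68076} - \frac{389 \sqrt{10}}{22692}}$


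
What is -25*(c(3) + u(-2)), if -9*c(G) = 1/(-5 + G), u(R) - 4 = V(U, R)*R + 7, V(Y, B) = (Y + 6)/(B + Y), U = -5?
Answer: -35725/126 ≈ -283.53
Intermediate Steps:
V(Y, B) = (6 + Y)/(B + Y)
u(R) = 11 + R/(-5 + R) (u(R) = 4 + (((6 - 5)/(R - 5))*R + 7) = 4 + ((1/(-5 + R))*R + 7) = 4 + (R/(-5 + R) + 7) = 4 + (7 + R/(-5 + R)) = 11 + R/(-5 + R))
c(G) = -1/(9*(-5 + G))
-25*(c(3) + u(-2)) = -25*(-1/(-45 + 9*3) + (-55 + 12*(-2))/(-5 - 2)) = -25*(-1/(-45 + 27) + (-55 - 24)/(-7)) = -25*(-1/(-18) - ⅐*(-79)) = -25*(-1*(-1/18) + 79/7) = -25*(1/18 + 79/7) = -25*1429/126 = -35725/126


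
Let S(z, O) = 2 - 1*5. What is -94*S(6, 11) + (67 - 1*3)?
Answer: 346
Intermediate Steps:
S(z, O) = -3 (S(z, O) = 2 - 5 = -3)
-94*S(6, 11) + (67 - 1*3) = -94*(-3) + (67 - 1*3) = 282 + (67 - 3) = 282 + 64 = 346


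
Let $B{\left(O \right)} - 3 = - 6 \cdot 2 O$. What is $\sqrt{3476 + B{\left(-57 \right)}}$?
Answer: $\sqrt{4163} \approx 64.521$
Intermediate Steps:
$B{\left(O \right)} = 3 - 12 O$ ($B{\left(O \right)} = 3 - 6 \cdot 2 O = 3 - 12 O$)
$\sqrt{3476 + B{\left(-57 \right)}} = \sqrt{3476 + \left(3 - -684\right)} = \sqrt{3476 + \left(3 + 684\right)} = \sqrt{3476 + 687} = \sqrt{4163}$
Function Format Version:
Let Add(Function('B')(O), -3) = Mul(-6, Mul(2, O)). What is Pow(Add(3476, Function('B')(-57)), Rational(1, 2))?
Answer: Pow(4163, Rational(1, 2)) ≈ 64.521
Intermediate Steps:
Function('B')(O) = Add(3, Mul(-12, O)) (Function('B')(O) = Add(3, Mul(-6, Mul(2, O))) = Add(3, Mul(-12, O)))
Pow(Add(3476, Function('B')(-57)), Rational(1, 2)) = Pow(Add(3476, Add(3, Mul(-12, -57))), Rational(1, 2)) = Pow(Add(3476, Add(3, 684)), Rational(1, 2)) = Pow(Add(3476, 687), Rational(1, 2)) = Pow(4163, Rational(1, 2))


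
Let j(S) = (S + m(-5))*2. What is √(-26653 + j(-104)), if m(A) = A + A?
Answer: I*√26881 ≈ 163.95*I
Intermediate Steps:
m(A) = 2*A
j(S) = -20 + 2*S (j(S) = (S + 2*(-5))*2 = (S - 10)*2 = (-10 + S)*2 = -20 + 2*S)
√(-26653 + j(-104)) = √(-26653 + (-20 + 2*(-104))) = √(-26653 + (-20 - 208)) = √(-26653 - 228) = √(-26881) = I*√26881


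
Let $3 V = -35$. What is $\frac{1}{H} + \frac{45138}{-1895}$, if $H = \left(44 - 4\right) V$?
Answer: $- \frac{12639777}{530600} \approx -23.822$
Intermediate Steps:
$V = - \frac{35}{3}$ ($V = \frac{1}{3} \left(-35\right) = - \frac{35}{3} \approx -11.667$)
$H = - \frac{1400}{3}$ ($H = \left(44 - 4\right) \left(- \frac{35}{3}\right) = 40 \left(- \frac{35}{3}\right) = - \frac{1400}{3} \approx -466.67$)
$\frac{1}{H} + \frac{45138}{-1895} = \frac{1}{- \frac{1400}{3}} + \frac{45138}{-1895} = - \frac{3}{1400} + 45138 \left(- \frac{1}{1895}\right) = - \frac{3}{1400} - \frac{45138}{1895} = - \frac{12639777}{530600}$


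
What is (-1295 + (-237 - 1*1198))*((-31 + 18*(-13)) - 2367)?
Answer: 7185360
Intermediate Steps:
(-1295 + (-237 - 1*1198))*((-31 + 18*(-13)) - 2367) = (-1295 + (-237 - 1198))*((-31 - 234) - 2367) = (-1295 - 1435)*(-265 - 2367) = -2730*(-2632) = 7185360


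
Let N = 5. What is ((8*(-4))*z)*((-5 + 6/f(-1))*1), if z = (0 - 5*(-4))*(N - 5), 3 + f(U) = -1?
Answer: 0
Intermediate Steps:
f(U) = -4 (f(U) = -3 - 1 = -4)
z = 0 (z = (0 - 5*(-4))*(5 - 5) = (0 + 20)*0 = 20*0 = 0)
((8*(-4))*z)*((-5 + 6/f(-1))*1) = ((8*(-4))*0)*((-5 + 6/(-4))*1) = (-32*0)*((-5 + 6*(-¼))*1) = 0*((-5 - 3/2)*1) = 0*(-13/2*1) = 0*(-13/2) = 0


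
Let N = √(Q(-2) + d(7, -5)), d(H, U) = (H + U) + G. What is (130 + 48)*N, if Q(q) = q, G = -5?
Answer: 178*I*√5 ≈ 398.02*I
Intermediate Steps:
d(H, U) = -5 + H + U (d(H, U) = (H + U) - 5 = -5 + H + U)
N = I*√5 (N = √(-2 + (-5 + 7 - 5)) = √(-2 - 3) = √(-5) = I*√5 ≈ 2.2361*I)
(130 + 48)*N = (130 + 48)*(I*√5) = 178*(I*√5) = 178*I*√5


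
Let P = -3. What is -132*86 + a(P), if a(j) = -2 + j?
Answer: -11357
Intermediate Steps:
-132*86 + a(P) = -132*86 + (-2 - 3) = -11352 - 5 = -11357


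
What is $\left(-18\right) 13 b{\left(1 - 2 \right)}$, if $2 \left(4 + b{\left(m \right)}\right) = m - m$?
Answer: $936$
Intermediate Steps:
$b{\left(m \right)} = -4$ ($b{\left(m \right)} = -4 + \frac{m - m}{2} = -4 + \frac{1}{2} \cdot 0 = -4 + 0 = -4$)
$\left(-18\right) 13 b{\left(1 - 2 \right)} = \left(-18\right) 13 \left(-4\right) = \left(-234\right) \left(-4\right) = 936$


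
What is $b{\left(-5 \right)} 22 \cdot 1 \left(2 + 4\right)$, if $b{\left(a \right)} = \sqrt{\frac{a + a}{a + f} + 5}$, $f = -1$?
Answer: $88 \sqrt{15} \approx 340.82$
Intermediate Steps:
$b{\left(a \right)} = \sqrt{5 + \frac{2 a}{-1 + a}}$ ($b{\left(a \right)} = \sqrt{\frac{a + a}{a - 1} + 5} = \sqrt{\frac{2 a}{-1 + a} + 5} = \sqrt{5 + \frac{2 a}{-1 + a}}$)
$b{\left(-5 \right)} 22 \cdot 1 \left(2 + 4\right) = \sqrt{\frac{-5 + 7 \left(-5\right)}{-1 - 5}} \cdot 22 \cdot 1 \left(2 + 4\right) = \sqrt{\frac{-5 - 35}{-6}} \cdot 22 \cdot 1 \cdot 6 = \sqrt{\left(- \frac{1}{6}\right) \left(-40\right)} 22 \cdot 6 = \sqrt{\frac{20}{3}} \cdot 22 \cdot 6 = \frac{2 \sqrt{15}}{3} \cdot 22 \cdot 6 = \frac{44 \sqrt{15}}{3} \cdot 6 = 88 \sqrt{15}$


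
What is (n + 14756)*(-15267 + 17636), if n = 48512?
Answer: 149881892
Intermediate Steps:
(n + 14756)*(-15267 + 17636) = (48512 + 14756)*(-15267 + 17636) = 63268*2369 = 149881892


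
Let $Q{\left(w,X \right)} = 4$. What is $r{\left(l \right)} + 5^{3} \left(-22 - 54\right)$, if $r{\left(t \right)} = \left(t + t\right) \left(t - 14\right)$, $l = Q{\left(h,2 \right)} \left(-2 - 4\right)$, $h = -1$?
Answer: $-7676$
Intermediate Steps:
$l = -24$ ($l = 4 \left(-2 - 4\right) = 4 \left(-6\right) = -24$)
$r{\left(t \right)} = 2 t \left(-14 + t\right)$
$r{\left(l \right)} + 5^{3} \left(-22 - 54\right) = 2 \left(-24\right) \left(-14 - 24\right) + 5^{3} \left(-22 - 54\right) = 2 \left(-24\right) \left(-38\right) + 125 \left(-22 - 54\right) = 1824 + 125 \left(-76\right) = 1824 - 9500 = -7676$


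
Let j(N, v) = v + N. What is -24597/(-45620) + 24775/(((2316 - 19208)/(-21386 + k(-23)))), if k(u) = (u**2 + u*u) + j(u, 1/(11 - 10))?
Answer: 5750176979381/192653260 ≈ 29847.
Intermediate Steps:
j(N, v) = N + v
k(u) = 1 + u + 2*u**2 (k(u) = (u**2 + u*u) + (u + 1/(11 - 10)) = (u**2 + u**2) + (u + 1/1) = 2*u**2 + (u + 1) = 2*u**2 + (1 + u) = 1 + u + 2*u**2)
-24597/(-45620) + 24775/(((2316 - 19208)/(-21386 + k(-23)))) = -24597/(-45620) + 24775/(((2316 - 19208)/(-21386 + (1 - 23 + 2*(-23)**2)))) = -24597*(-1/45620) + 24775/((-16892/(-21386 + (1 - 23 + 2*529)))) = 24597/45620 + 24775/((-16892/(-21386 + (1 - 23 + 1058)))) = 24597/45620 + 24775/((-16892/(-21386 + 1036))) = 24597/45620 + 24775/((-16892/(-20350))) = 24597/45620 + 24775/((-16892*(-1/20350))) = 24597/45620 + 24775/(8446/10175) = 24597/45620 + 24775*(10175/8446) = 24597/45620 + 252085625/8446 = 5750176979381/192653260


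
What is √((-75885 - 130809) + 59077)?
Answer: I*√147617 ≈ 384.21*I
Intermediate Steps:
√((-75885 - 130809) + 59077) = √(-206694 + 59077) = √(-147617) = I*√147617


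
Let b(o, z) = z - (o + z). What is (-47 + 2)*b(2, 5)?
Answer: 90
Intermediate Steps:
b(o, z) = -o (b(o, z) = z + (-o - z) = -o)
(-47 + 2)*b(2, 5) = (-47 + 2)*(-1*2) = -45*(-2) = 90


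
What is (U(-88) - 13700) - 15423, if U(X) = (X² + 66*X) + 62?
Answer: -27125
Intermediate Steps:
U(X) = 62 + X² + 66*X
(U(-88) - 13700) - 15423 = ((62 + (-88)² + 66*(-88)) - 13700) - 15423 = ((62 + 7744 - 5808) - 13700) - 15423 = (1998 - 13700) - 15423 = -11702 - 15423 = -27125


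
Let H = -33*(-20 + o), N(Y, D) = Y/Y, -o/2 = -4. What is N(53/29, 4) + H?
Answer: 397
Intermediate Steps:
o = 8 (o = -2*(-4) = 8)
N(Y, D) = 1
H = 396 (H = -33*(-20 + 8) = -33*(-12) = 396)
N(53/29, 4) + H = 1 + 396 = 397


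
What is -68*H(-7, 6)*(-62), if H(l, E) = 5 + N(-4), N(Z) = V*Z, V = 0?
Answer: 21080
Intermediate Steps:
N(Z) = 0 (N(Z) = 0*Z = 0)
H(l, E) = 5 (H(l, E) = 5 + 0 = 5)
-68*H(-7, 6)*(-62) = -68*5*(-62) = -340*(-62) = 21080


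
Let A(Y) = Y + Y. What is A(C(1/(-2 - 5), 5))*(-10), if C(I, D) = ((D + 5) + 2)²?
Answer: -2880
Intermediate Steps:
C(I, D) = (7 + D)² (C(I, D) = ((5 + D) + 2)² = (7 + D)²)
A(Y) = 2*Y
A(C(1/(-2 - 5), 5))*(-10) = (2*(7 + 5)²)*(-10) = (2*12²)*(-10) = (2*144)*(-10) = 288*(-10) = -2880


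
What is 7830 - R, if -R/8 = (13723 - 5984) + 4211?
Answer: 103430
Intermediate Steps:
R = -95600 (R = -8*((13723 - 5984) + 4211) = -8*(7739 + 4211) = -8*11950 = -95600)
7830 - R = 7830 - 1*(-95600) = 7830 + 95600 = 103430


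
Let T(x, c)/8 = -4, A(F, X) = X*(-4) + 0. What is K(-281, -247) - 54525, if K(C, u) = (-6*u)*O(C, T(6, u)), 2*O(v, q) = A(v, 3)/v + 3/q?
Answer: -490628919/8992 ≈ -54563.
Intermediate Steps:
A(F, X) = -4*X (A(F, X) = -4*X + 0 = -4*X)
T(x, c) = -32 (T(x, c) = 8*(-4) = -32)
O(v, q) = -6/v + 3/(2*q) (O(v, q) = ((-4*3)/v + 3/q)/2 = (-12/v + 3/q)/2 = -6/v + 3/(2*q))
K(C, u) = -6*u*(-3/64 - 6/C) (K(C, u) = (-6*u)*(-6/C + (3/2)/(-32)) = (-6*u)*(-6/C + (3/2)*(-1/32)) = (-6*u)*(-6/C - 3/64) = (-6*u)*(-3/64 - 6/C) = -6*u*(-3/64 - 6/C))
K(-281, -247) - 54525 = (9/32)*(-247)*(128 - 281)/(-281) - 54525 = (9/32)*(-247)*(-1/281)*(-153) - 54525 = -340119/8992 - 54525 = -490628919/8992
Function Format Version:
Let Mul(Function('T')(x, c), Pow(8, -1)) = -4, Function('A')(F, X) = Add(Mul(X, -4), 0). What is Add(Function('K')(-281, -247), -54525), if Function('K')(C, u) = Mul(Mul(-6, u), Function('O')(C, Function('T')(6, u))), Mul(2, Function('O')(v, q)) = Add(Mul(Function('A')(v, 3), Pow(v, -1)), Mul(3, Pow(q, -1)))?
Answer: Rational(-490628919, 8992) ≈ -54563.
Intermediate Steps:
Function('A')(F, X) = Mul(-4, X) (Function('A')(F, X) = Add(Mul(-4, X), 0) = Mul(-4, X))
Function('T')(x, c) = -32 (Function('T')(x, c) = Mul(8, -4) = -32)
Function('O')(v, q) = Add(Mul(-6, Pow(v, -1)), Mul(Rational(3, 2), Pow(q, -1))) (Function('O')(v, q) = Mul(Rational(1, 2), Add(Mul(Mul(-4, 3), Pow(v, -1)), Mul(3, Pow(q, -1)))) = Mul(Rational(1, 2), Add(Mul(-12, Pow(v, -1)), Mul(3, Pow(q, -1)))) = Add(Mul(-6, Pow(v, -1)), Mul(Rational(3, 2), Pow(q, -1))))
Function('K')(C, u) = Mul(-6, u, Add(Rational(-3, 64), Mul(-6, Pow(C, -1)))) (Function('K')(C, u) = Mul(Mul(-6, u), Add(Mul(-6, Pow(C, -1)), Mul(Rational(3, 2), Pow(-32, -1)))) = Mul(Mul(-6, u), Add(Mul(-6, Pow(C, -1)), Mul(Rational(3, 2), Rational(-1, 32)))) = Mul(Mul(-6, u), Add(Mul(-6, Pow(C, -1)), Rational(-3, 64))) = Mul(Mul(-6, u), Add(Rational(-3, 64), Mul(-6, Pow(C, -1)))) = Mul(-6, u, Add(Rational(-3, 64), Mul(-6, Pow(C, -1)))))
Add(Function('K')(-281, -247), -54525) = Add(Mul(Rational(9, 32), -247, Pow(-281, -1), Add(128, -281)), -54525) = Add(Mul(Rational(9, 32), -247, Rational(-1, 281), -153), -54525) = Add(Rational(-340119, 8992), -54525) = Rational(-490628919, 8992)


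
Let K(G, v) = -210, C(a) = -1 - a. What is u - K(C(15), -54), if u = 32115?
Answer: 32325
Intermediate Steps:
u - K(C(15), -54) = 32115 - 1*(-210) = 32115 + 210 = 32325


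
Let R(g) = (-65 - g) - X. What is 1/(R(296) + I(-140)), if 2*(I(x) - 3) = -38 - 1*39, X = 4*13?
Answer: -2/897 ≈ -0.0022297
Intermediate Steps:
X = 52
I(x) = -71/2 (I(x) = 3 + (-38 - 1*39)/2 = 3 + (-38 - 39)/2 = 3 + (½)*(-77) = 3 - 77/2 = -71/2)
R(g) = -117 - g (R(g) = (-65 - g) - 1*52 = (-65 - g) - 52 = -117 - g)
1/(R(296) + I(-140)) = 1/((-117 - 1*296) - 71/2) = 1/((-117 - 296) - 71/2) = 1/(-413 - 71/2) = 1/(-897/2) = -2/897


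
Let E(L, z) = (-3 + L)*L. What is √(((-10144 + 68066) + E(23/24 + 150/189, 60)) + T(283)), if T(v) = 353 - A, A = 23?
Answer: 5*√591855385/504 ≈ 241.35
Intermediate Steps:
E(L, z) = L*(-3 + L)
T(v) = 330 (T(v) = 353 - 1*23 = 353 - 23 = 330)
√(((-10144 + 68066) + E(23/24 + 150/189, 60)) + T(283)) = √(((-10144 + 68066) + (23/24 + 150/189)*(-3 + (23/24 + 150/189))) + 330) = √((57922 + (23*(1/24) + 150*(1/189))*(-3 + (23*(1/24) + 150*(1/189)))) + 330) = √((57922 + (23/24 + 50/63)*(-3 + (23/24 + 50/63))) + 330) = √((57922 + 883*(-3 + 883/504)/504) + 330) = √((57922 + (883/504)*(-629/504)) + 330) = √((57922 - 555407/254016) + 330) = √(14712559345/254016 + 330) = √(14796384625/254016) = 5*√591855385/504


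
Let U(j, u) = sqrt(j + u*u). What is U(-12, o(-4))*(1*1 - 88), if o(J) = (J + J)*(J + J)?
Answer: -174*sqrt(1021) ≈ -5559.8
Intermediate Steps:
o(J) = 4*J**2 (o(J) = (2*J)*(2*J) = 4*J**2)
U(j, u) = sqrt(j + u**2)
U(-12, o(-4))*(1*1 - 88) = sqrt(-12 + (4*(-4)**2)**2)*(1*1 - 88) = sqrt(-12 + (4*16)**2)*(1 - 88) = sqrt(-12 + 64**2)*(-87) = sqrt(-12 + 4096)*(-87) = sqrt(4084)*(-87) = (2*sqrt(1021))*(-87) = -174*sqrt(1021)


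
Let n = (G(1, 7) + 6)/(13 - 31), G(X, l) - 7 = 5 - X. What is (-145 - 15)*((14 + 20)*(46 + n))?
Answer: -2205920/9 ≈ -2.4510e+5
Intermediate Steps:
G(X, l) = 12 - X (G(X, l) = 7 + (5 - X) = 12 - X)
n = -17/18 (n = ((12 - 1*1) + 6)/(13 - 31) = ((12 - 1) + 6)/(-18) = (11 + 6)*(-1/18) = 17*(-1/18) = -17/18 ≈ -0.94444)
(-145 - 15)*((14 + 20)*(46 + n)) = (-145 - 15)*((14 + 20)*(46 - 17/18)) = -5440*811/18 = -160*13787/9 = -2205920/9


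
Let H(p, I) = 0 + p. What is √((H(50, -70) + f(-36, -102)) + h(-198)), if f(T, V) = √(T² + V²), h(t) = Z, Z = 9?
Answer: √(59 + 30*√13) ≈ 12.929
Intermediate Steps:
h(t) = 9
H(p, I) = p
√((H(50, -70) + f(-36, -102)) + h(-198)) = √((50 + √((-36)² + (-102)²)) + 9) = √((50 + √(1296 + 10404)) + 9) = √((50 + √11700) + 9) = √((50 + 30*√13) + 9) = √(59 + 30*√13)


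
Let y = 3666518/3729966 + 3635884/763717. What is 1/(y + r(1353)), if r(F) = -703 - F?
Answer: -1424319221811/2920219367129741 ≈ -0.00048774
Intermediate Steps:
y = 8180952913675/1424319221811 (y = 3666518*(1/3729966) + 3635884*(1/763717) = 1833259/1864983 + 3635884/763717 = 8180952913675/1424319221811 ≈ 5.7438)
1/(y + r(1353)) = 1/(8180952913675/1424319221811 + (-703 - 1*1353)) = 1/(8180952913675/1424319221811 + (-703 - 1353)) = 1/(8180952913675/1424319221811 - 2056) = 1/(-2920219367129741/1424319221811) = -1424319221811/2920219367129741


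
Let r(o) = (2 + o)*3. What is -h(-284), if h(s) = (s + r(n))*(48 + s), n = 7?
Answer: -60652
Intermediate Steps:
r(o) = 6 + 3*o
h(s) = (27 + s)*(48 + s) (h(s) = (s + (6 + 3*7))*(48 + s) = (s + (6 + 21))*(48 + s) = (s + 27)*(48 + s) = (27 + s)*(48 + s))
-h(-284) = -(1296 + (-284)² + 75*(-284)) = -(1296 + 80656 - 21300) = -1*60652 = -60652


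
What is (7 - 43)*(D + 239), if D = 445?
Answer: -24624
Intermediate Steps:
(7 - 43)*(D + 239) = (7 - 43)*(445 + 239) = -36*684 = -24624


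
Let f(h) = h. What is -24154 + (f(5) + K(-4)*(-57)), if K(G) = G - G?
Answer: -24149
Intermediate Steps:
K(G) = 0
-24154 + (f(5) + K(-4)*(-57)) = -24154 + (5 + 0*(-57)) = -24154 + (5 + 0) = -24154 + 5 = -24149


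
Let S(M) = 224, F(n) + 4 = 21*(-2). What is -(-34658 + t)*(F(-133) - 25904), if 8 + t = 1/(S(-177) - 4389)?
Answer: -749352394290/833 ≈ -8.9958e+8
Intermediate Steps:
F(n) = -46 (F(n) = -4 + 21*(-2) = -4 - 42 = -46)
t = -33321/4165 (t = -8 + 1/(224 - 4389) = -8 + 1/(-4165) = -8 - 1/4165 = -33321/4165 ≈ -8.0002)
-(-34658 + t)*(F(-133) - 25904) = -(-34658 - 33321/4165)*(-46 - 25904) = -(-144383891)*(-25950)/4165 = -1*749352394290/833 = -749352394290/833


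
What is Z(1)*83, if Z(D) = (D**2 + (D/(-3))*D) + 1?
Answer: 415/3 ≈ 138.33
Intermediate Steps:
Z(D) = 1 + 2*D**2/3 (Z(D) = (D**2 + (D*(-1/3))*D) + 1 = (D**2 + (-D/3)*D) + 1 = (D**2 - D**2/3) + 1 = 2*D**2/3 + 1 = 1 + 2*D**2/3)
Z(1)*83 = (1 + (2/3)*1**2)*83 = (1 + (2/3)*1)*83 = (1 + 2/3)*83 = (5/3)*83 = 415/3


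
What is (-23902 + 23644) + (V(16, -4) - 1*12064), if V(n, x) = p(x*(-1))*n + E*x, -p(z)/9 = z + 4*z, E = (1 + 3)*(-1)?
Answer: -15186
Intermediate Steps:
E = -4 (E = 4*(-1) = -4)
p(z) = -45*z (p(z) = -9*(z + 4*z) = -45*z)
V(n, x) = -4*x + 45*n*x (V(n, x) = (-45*x*(-1))*n - 4*x = (-(-45)*x)*n - 4*x = (45*x)*n - 4*x = 45*n*x - 4*x = -4*x + 45*n*x)
(-23902 + 23644) + (V(16, -4) - 1*12064) = (-23902 + 23644) + (-4*(-4 + 45*16) - 1*12064) = -258 + (-4*(-4 + 720) - 12064) = -258 + (-4*716 - 12064) = -258 + (-2864 - 12064) = -258 - 14928 = -15186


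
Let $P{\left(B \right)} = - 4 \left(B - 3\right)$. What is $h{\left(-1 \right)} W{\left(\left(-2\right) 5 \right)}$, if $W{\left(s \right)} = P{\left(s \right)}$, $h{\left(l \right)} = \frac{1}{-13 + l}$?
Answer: $- \frac{26}{7} \approx -3.7143$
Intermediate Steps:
$P{\left(B \right)} = 12 - 4 B$ ($P{\left(B \right)} = - 4 \left(-3 + B\right) = 12 - 4 B$)
$W{\left(s \right)} = 12 - 4 s$
$h{\left(-1 \right)} W{\left(\left(-2\right) 5 \right)} = \frac{12 - 4 \left(\left(-2\right) 5\right)}{-13 - 1} = \frac{12 - -40}{-14} = - \frac{12 + 40}{14} = \left(- \frac{1}{14}\right) 52 = - \frac{26}{7}$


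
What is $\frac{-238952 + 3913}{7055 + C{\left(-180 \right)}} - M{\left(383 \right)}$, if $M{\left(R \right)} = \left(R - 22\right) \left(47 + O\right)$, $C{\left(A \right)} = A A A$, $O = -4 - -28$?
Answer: $- \frac{21328418608}{832135} \approx -25631.0$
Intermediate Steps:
$O = 24$ ($O = -4 + 28 = 24$)
$C{\left(A \right)} = A^{3}$ ($C{\left(A \right)} = A^{2} A = A^{3}$)
$M{\left(R \right)} = -1562 + 71 R$ ($M{\left(R \right)} = \left(R - 22\right) \left(47 + 24\right) = \left(-22 + R\right) 71 = -1562 + 71 R$)
$\frac{-238952 + 3913}{7055 + C{\left(-180 \right)}} - M{\left(383 \right)} = \frac{-238952 + 3913}{7055 + \left(-180\right)^{3}} - \left(-1562 + 71 \cdot 383\right) = - \frac{235039}{7055 - 5832000} - \left(-1562 + 27193\right) = - \frac{235039}{-5824945} - 25631 = \left(-235039\right) \left(- \frac{1}{5824945}\right) - 25631 = \frac{33577}{832135} - 25631 = - \frac{21328418608}{832135}$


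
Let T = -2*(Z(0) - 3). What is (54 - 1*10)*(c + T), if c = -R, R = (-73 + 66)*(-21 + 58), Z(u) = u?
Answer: 11660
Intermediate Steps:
R = -259 (R = -7*37 = -259)
T = 6 (T = -2*(0 - 3) = -2*(-3) = 6)
c = 259 (c = -1*(-259) = 259)
(54 - 1*10)*(c + T) = (54 - 1*10)*(259 + 6) = (54 - 10)*265 = 44*265 = 11660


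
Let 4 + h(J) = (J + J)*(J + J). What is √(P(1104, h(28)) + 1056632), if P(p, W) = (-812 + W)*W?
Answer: 2*√2080718 ≈ 2884.9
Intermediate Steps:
h(J) = -4 + 4*J² (h(J) = -4 + (J + J)*(J + J) = -4 + (2*J)*(2*J) = -4 + 4*J²)
P(p, W) = W*(-812 + W)
√(P(1104, h(28)) + 1056632) = √((-4 + 4*28²)*(-812 + (-4 + 4*28²)) + 1056632) = √((-4 + 4*784)*(-812 + (-4 + 4*784)) + 1056632) = √((-4 + 3136)*(-812 + (-4 + 3136)) + 1056632) = √(3132*(-812 + 3132) + 1056632) = √(3132*2320 + 1056632) = √(7266240 + 1056632) = √8322872 = 2*√2080718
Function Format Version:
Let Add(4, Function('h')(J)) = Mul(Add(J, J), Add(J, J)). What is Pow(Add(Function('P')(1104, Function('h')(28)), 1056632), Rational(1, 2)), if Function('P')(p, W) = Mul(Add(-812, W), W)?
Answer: Mul(2, Pow(2080718, Rational(1, 2))) ≈ 2884.9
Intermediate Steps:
Function('h')(J) = Add(-4, Mul(4, Pow(J, 2))) (Function('h')(J) = Add(-4, Mul(Add(J, J), Add(J, J))) = Add(-4, Mul(Mul(2, J), Mul(2, J))) = Add(-4, Mul(4, Pow(J, 2))))
Function('P')(p, W) = Mul(W, Add(-812, W))
Pow(Add(Function('P')(1104, Function('h')(28)), 1056632), Rational(1, 2)) = Pow(Add(Mul(Add(-4, Mul(4, Pow(28, 2))), Add(-812, Add(-4, Mul(4, Pow(28, 2))))), 1056632), Rational(1, 2)) = Pow(Add(Mul(Add(-4, Mul(4, 784)), Add(-812, Add(-4, Mul(4, 784)))), 1056632), Rational(1, 2)) = Pow(Add(Mul(Add(-4, 3136), Add(-812, Add(-4, 3136))), 1056632), Rational(1, 2)) = Pow(Add(Mul(3132, Add(-812, 3132)), 1056632), Rational(1, 2)) = Pow(Add(Mul(3132, 2320), 1056632), Rational(1, 2)) = Pow(Add(7266240, 1056632), Rational(1, 2)) = Pow(8322872, Rational(1, 2)) = Mul(2, Pow(2080718, Rational(1, 2)))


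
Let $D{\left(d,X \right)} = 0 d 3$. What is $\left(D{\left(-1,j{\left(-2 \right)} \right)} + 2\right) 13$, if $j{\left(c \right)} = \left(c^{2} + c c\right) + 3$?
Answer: $26$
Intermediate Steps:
$j{\left(c \right)} = 3 + 2 c^{2}$ ($j{\left(c \right)} = \left(c^{2} + c^{2}\right) + 3 = 2 c^{2} + 3 = 3 + 2 c^{2}$)
$D{\left(d,X \right)} = 0$ ($D{\left(d,X \right)} = 0 \cdot 3 = 0$)
$\left(D{\left(-1,j{\left(-2 \right)} \right)} + 2\right) 13 = \left(0 + 2\right) 13 = 2 \cdot 13 = 26$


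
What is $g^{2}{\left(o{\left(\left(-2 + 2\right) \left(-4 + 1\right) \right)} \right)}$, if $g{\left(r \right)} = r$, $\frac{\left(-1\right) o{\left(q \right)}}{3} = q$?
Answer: $0$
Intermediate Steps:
$o{\left(q \right)} = - 3 q$
$g^{2}{\left(o{\left(\left(-2 + 2\right) \left(-4 + 1\right) \right)} \right)} = \left(- 3 \left(-2 + 2\right) \left(-4 + 1\right)\right)^{2} = \left(- 3 \cdot 0 \left(-3\right)\right)^{2} = \left(\left(-3\right) 0\right)^{2} = 0^{2} = 0$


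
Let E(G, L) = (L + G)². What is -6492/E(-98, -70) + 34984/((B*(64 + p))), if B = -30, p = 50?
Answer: -7011049/670320 ≈ -10.459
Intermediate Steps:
E(G, L) = (G + L)²
-6492/E(-98, -70) + 34984/((B*(64 + p))) = -6492/(-98 - 70)² + 34984/((-30*(64 + 50))) = -6492/((-168)²) + 34984/((-30*114)) = -6492/28224 + 34984/(-3420) = -6492*1/28224 + 34984*(-1/3420) = -541/2352 - 8746/855 = -7011049/670320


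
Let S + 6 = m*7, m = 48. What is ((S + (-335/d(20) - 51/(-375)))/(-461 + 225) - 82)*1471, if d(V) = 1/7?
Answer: -1593932941/14750 ≈ -1.0806e+5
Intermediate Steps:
d(V) = ⅐
S = 330 (S = -6 + 48*7 = -6 + 336 = 330)
((S + (-335/d(20) - 51/(-375)))/(-461 + 225) - 82)*1471 = ((330 + (-335/⅐ - 51/(-375)))/(-461 + 225) - 82)*1471 = ((330 + (-335*7 - 51*(-1/375)))/(-236) - 82)*1471 = ((330 + (-2345 + 17/125))*(-1/236) - 82)*1471 = ((330 - 293108/125)*(-1/236) - 82)*1471 = (-251858/125*(-1/236) - 82)*1471 = (125929/14750 - 82)*1471 = -1083571/14750*1471 = -1593932941/14750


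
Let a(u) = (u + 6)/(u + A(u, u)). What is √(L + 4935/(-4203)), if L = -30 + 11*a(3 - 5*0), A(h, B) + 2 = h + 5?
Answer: 2*I*√9899466/1401 ≈ 4.4916*I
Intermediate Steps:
A(h, B) = 3 + h (A(h, B) = -2 + (h + 5) = -2 + (5 + h) = 3 + h)
a(u) = (6 + u)/(3 + 2*u) (a(u) = (u + 6)/(u + (3 + u)) = (6 + u)/(3 + 2*u))
L = -19 (L = -30 + 11*((6 + (3 - 5*0))/(3 + 2*(3 - 5*0))) = -30 + 11*((6 + (3 + 0))/(3 + 2*(3 + 0))) = -30 + 11*((6 + 3)/(3 + 2*3)) = -30 + 11*(9/(3 + 6)) = -30 + 11*(9/9) = -30 + 11*((⅑)*9) = -30 + 11*1 = -30 + 11 = -19)
√(L + 4935/(-4203)) = √(-19 + 4935/(-4203)) = √(-19 + 4935*(-1/4203)) = √(-19 - 1645/1401) = √(-28264/1401) = 2*I*√9899466/1401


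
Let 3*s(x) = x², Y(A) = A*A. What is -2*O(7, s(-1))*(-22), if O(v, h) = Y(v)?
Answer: 2156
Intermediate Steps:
Y(A) = A²
s(x) = x²/3
O(v, h) = v²
-2*O(7, s(-1))*(-22) = -2*7²*(-22) = -2*49*(-22) = -98*(-22) = 2156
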